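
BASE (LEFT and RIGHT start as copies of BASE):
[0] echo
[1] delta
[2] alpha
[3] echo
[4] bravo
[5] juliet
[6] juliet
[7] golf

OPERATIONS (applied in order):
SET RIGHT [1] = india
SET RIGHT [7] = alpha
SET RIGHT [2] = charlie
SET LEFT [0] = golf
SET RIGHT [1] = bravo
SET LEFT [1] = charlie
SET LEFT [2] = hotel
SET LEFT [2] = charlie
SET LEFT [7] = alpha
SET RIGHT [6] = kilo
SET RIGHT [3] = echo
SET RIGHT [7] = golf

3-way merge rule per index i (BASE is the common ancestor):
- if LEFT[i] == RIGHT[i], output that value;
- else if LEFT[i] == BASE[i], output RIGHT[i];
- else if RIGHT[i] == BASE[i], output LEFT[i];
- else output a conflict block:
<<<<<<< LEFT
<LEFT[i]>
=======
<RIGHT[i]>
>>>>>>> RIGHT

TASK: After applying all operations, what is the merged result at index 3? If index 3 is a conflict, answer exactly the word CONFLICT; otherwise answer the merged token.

Answer: echo

Derivation:
Final LEFT:  [golf, charlie, charlie, echo, bravo, juliet, juliet, alpha]
Final RIGHT: [echo, bravo, charlie, echo, bravo, juliet, kilo, golf]
i=0: L=golf, R=echo=BASE -> take LEFT -> golf
i=1: BASE=delta L=charlie R=bravo all differ -> CONFLICT
i=2: L=charlie R=charlie -> agree -> charlie
i=3: L=echo R=echo -> agree -> echo
i=4: L=bravo R=bravo -> agree -> bravo
i=5: L=juliet R=juliet -> agree -> juliet
i=6: L=juliet=BASE, R=kilo -> take RIGHT -> kilo
i=7: L=alpha, R=golf=BASE -> take LEFT -> alpha
Index 3 -> echo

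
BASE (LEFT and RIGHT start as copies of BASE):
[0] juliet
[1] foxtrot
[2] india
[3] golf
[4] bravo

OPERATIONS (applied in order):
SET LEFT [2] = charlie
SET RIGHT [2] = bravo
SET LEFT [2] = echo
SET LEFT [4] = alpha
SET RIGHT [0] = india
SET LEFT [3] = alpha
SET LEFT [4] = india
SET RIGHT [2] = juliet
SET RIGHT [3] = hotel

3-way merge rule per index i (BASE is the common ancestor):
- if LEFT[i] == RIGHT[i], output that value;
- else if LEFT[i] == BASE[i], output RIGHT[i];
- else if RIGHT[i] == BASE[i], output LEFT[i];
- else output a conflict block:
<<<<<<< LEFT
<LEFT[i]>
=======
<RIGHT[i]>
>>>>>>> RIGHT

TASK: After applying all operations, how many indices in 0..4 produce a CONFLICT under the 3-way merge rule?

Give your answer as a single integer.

Answer: 2

Derivation:
Final LEFT:  [juliet, foxtrot, echo, alpha, india]
Final RIGHT: [india, foxtrot, juliet, hotel, bravo]
i=0: L=juliet=BASE, R=india -> take RIGHT -> india
i=1: L=foxtrot R=foxtrot -> agree -> foxtrot
i=2: BASE=india L=echo R=juliet all differ -> CONFLICT
i=3: BASE=golf L=alpha R=hotel all differ -> CONFLICT
i=4: L=india, R=bravo=BASE -> take LEFT -> india
Conflict count: 2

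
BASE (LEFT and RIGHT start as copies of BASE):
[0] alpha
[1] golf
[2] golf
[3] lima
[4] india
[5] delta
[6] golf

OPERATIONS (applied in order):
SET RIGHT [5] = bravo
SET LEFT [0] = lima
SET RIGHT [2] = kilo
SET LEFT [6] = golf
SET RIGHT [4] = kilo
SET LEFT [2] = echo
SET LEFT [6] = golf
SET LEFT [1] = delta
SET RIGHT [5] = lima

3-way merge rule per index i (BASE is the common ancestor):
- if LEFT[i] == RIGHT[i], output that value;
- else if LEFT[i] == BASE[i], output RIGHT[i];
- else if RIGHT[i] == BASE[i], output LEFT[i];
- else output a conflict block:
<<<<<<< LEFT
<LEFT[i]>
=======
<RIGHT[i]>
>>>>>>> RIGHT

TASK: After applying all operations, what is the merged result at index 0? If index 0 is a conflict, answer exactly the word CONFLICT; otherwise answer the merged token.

Answer: lima

Derivation:
Final LEFT:  [lima, delta, echo, lima, india, delta, golf]
Final RIGHT: [alpha, golf, kilo, lima, kilo, lima, golf]
i=0: L=lima, R=alpha=BASE -> take LEFT -> lima
i=1: L=delta, R=golf=BASE -> take LEFT -> delta
i=2: BASE=golf L=echo R=kilo all differ -> CONFLICT
i=3: L=lima R=lima -> agree -> lima
i=4: L=india=BASE, R=kilo -> take RIGHT -> kilo
i=5: L=delta=BASE, R=lima -> take RIGHT -> lima
i=6: L=golf R=golf -> agree -> golf
Index 0 -> lima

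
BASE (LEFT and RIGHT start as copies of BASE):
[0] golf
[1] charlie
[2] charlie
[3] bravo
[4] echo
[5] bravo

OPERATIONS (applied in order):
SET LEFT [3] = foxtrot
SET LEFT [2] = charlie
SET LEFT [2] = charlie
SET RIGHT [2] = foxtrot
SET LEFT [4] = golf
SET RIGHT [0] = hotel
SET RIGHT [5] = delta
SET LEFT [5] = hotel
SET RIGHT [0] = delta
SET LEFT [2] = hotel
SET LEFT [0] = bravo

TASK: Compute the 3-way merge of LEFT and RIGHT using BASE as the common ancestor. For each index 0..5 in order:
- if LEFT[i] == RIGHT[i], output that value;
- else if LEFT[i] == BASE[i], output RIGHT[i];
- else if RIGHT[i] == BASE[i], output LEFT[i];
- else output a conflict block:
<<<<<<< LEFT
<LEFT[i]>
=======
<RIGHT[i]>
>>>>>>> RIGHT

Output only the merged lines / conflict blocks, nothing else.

Final LEFT:  [bravo, charlie, hotel, foxtrot, golf, hotel]
Final RIGHT: [delta, charlie, foxtrot, bravo, echo, delta]
i=0: BASE=golf L=bravo R=delta all differ -> CONFLICT
i=1: L=charlie R=charlie -> agree -> charlie
i=2: BASE=charlie L=hotel R=foxtrot all differ -> CONFLICT
i=3: L=foxtrot, R=bravo=BASE -> take LEFT -> foxtrot
i=4: L=golf, R=echo=BASE -> take LEFT -> golf
i=5: BASE=bravo L=hotel R=delta all differ -> CONFLICT

Answer: <<<<<<< LEFT
bravo
=======
delta
>>>>>>> RIGHT
charlie
<<<<<<< LEFT
hotel
=======
foxtrot
>>>>>>> RIGHT
foxtrot
golf
<<<<<<< LEFT
hotel
=======
delta
>>>>>>> RIGHT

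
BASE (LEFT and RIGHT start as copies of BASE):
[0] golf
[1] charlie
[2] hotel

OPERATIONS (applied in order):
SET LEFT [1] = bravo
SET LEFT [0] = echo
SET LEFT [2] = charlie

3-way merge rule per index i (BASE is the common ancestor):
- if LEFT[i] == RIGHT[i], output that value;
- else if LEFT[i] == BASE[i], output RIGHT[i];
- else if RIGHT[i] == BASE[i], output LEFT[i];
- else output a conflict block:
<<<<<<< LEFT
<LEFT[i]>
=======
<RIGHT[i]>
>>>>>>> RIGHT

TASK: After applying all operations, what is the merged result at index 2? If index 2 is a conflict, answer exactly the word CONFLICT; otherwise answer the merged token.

Final LEFT:  [echo, bravo, charlie]
Final RIGHT: [golf, charlie, hotel]
i=0: L=echo, R=golf=BASE -> take LEFT -> echo
i=1: L=bravo, R=charlie=BASE -> take LEFT -> bravo
i=2: L=charlie, R=hotel=BASE -> take LEFT -> charlie
Index 2 -> charlie

Answer: charlie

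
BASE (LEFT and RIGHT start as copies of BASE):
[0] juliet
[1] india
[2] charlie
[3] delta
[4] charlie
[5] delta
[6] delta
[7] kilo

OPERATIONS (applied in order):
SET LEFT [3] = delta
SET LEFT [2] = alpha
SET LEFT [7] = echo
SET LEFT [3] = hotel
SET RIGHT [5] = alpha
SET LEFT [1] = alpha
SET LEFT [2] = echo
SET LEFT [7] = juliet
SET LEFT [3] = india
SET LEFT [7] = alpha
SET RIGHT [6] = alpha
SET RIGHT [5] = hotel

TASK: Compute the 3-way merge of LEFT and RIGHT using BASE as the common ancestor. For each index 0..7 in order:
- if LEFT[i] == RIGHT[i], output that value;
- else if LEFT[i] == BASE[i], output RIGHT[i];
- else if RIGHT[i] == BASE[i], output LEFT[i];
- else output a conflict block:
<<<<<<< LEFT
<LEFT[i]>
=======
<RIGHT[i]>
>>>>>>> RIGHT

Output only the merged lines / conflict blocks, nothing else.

Final LEFT:  [juliet, alpha, echo, india, charlie, delta, delta, alpha]
Final RIGHT: [juliet, india, charlie, delta, charlie, hotel, alpha, kilo]
i=0: L=juliet R=juliet -> agree -> juliet
i=1: L=alpha, R=india=BASE -> take LEFT -> alpha
i=2: L=echo, R=charlie=BASE -> take LEFT -> echo
i=3: L=india, R=delta=BASE -> take LEFT -> india
i=4: L=charlie R=charlie -> agree -> charlie
i=5: L=delta=BASE, R=hotel -> take RIGHT -> hotel
i=6: L=delta=BASE, R=alpha -> take RIGHT -> alpha
i=7: L=alpha, R=kilo=BASE -> take LEFT -> alpha

Answer: juliet
alpha
echo
india
charlie
hotel
alpha
alpha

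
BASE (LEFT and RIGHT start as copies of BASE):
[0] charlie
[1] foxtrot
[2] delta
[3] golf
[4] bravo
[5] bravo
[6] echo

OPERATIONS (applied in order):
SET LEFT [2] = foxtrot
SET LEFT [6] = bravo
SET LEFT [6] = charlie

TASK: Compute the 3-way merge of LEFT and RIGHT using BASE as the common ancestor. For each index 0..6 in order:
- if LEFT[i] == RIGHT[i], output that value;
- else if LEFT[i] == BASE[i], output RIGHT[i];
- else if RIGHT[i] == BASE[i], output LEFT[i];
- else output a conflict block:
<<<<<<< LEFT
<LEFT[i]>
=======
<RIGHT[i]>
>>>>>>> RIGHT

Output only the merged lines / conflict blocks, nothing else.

Final LEFT:  [charlie, foxtrot, foxtrot, golf, bravo, bravo, charlie]
Final RIGHT: [charlie, foxtrot, delta, golf, bravo, bravo, echo]
i=0: L=charlie R=charlie -> agree -> charlie
i=1: L=foxtrot R=foxtrot -> agree -> foxtrot
i=2: L=foxtrot, R=delta=BASE -> take LEFT -> foxtrot
i=3: L=golf R=golf -> agree -> golf
i=4: L=bravo R=bravo -> agree -> bravo
i=5: L=bravo R=bravo -> agree -> bravo
i=6: L=charlie, R=echo=BASE -> take LEFT -> charlie

Answer: charlie
foxtrot
foxtrot
golf
bravo
bravo
charlie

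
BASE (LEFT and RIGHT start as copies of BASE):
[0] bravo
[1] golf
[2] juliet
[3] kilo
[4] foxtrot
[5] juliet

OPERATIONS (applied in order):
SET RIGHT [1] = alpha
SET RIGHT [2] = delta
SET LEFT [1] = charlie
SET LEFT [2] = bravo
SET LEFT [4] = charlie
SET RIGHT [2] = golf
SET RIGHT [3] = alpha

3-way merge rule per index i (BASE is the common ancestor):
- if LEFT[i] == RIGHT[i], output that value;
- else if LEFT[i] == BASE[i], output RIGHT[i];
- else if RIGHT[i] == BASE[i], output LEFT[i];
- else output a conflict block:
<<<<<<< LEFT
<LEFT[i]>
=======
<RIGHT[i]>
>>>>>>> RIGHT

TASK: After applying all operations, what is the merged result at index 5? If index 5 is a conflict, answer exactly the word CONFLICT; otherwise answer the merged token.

Answer: juliet

Derivation:
Final LEFT:  [bravo, charlie, bravo, kilo, charlie, juliet]
Final RIGHT: [bravo, alpha, golf, alpha, foxtrot, juliet]
i=0: L=bravo R=bravo -> agree -> bravo
i=1: BASE=golf L=charlie R=alpha all differ -> CONFLICT
i=2: BASE=juliet L=bravo R=golf all differ -> CONFLICT
i=3: L=kilo=BASE, R=alpha -> take RIGHT -> alpha
i=4: L=charlie, R=foxtrot=BASE -> take LEFT -> charlie
i=5: L=juliet R=juliet -> agree -> juliet
Index 5 -> juliet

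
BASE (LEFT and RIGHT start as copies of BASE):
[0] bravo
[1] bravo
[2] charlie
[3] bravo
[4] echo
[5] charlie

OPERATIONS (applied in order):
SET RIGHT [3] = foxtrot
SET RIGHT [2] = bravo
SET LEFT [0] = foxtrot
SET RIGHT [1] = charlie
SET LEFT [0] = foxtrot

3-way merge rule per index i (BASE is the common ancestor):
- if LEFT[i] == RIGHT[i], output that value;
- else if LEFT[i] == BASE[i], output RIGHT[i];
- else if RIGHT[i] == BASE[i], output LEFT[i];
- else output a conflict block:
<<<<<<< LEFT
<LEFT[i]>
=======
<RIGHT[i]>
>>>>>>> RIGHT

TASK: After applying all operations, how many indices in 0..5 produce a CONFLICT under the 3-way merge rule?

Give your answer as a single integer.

Answer: 0

Derivation:
Final LEFT:  [foxtrot, bravo, charlie, bravo, echo, charlie]
Final RIGHT: [bravo, charlie, bravo, foxtrot, echo, charlie]
i=0: L=foxtrot, R=bravo=BASE -> take LEFT -> foxtrot
i=1: L=bravo=BASE, R=charlie -> take RIGHT -> charlie
i=2: L=charlie=BASE, R=bravo -> take RIGHT -> bravo
i=3: L=bravo=BASE, R=foxtrot -> take RIGHT -> foxtrot
i=4: L=echo R=echo -> agree -> echo
i=5: L=charlie R=charlie -> agree -> charlie
Conflict count: 0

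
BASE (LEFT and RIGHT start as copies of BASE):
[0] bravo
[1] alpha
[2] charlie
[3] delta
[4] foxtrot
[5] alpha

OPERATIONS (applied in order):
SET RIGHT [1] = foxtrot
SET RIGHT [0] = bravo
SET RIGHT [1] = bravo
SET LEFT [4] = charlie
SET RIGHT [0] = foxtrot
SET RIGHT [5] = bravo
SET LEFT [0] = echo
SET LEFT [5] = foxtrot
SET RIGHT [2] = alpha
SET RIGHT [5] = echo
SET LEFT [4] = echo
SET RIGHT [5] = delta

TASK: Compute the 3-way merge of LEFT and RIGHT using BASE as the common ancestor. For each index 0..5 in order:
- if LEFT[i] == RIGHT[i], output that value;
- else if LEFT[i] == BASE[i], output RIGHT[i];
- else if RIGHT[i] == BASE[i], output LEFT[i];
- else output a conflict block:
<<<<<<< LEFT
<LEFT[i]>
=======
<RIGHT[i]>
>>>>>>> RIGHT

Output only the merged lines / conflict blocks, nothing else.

Final LEFT:  [echo, alpha, charlie, delta, echo, foxtrot]
Final RIGHT: [foxtrot, bravo, alpha, delta, foxtrot, delta]
i=0: BASE=bravo L=echo R=foxtrot all differ -> CONFLICT
i=1: L=alpha=BASE, R=bravo -> take RIGHT -> bravo
i=2: L=charlie=BASE, R=alpha -> take RIGHT -> alpha
i=3: L=delta R=delta -> agree -> delta
i=4: L=echo, R=foxtrot=BASE -> take LEFT -> echo
i=5: BASE=alpha L=foxtrot R=delta all differ -> CONFLICT

Answer: <<<<<<< LEFT
echo
=======
foxtrot
>>>>>>> RIGHT
bravo
alpha
delta
echo
<<<<<<< LEFT
foxtrot
=======
delta
>>>>>>> RIGHT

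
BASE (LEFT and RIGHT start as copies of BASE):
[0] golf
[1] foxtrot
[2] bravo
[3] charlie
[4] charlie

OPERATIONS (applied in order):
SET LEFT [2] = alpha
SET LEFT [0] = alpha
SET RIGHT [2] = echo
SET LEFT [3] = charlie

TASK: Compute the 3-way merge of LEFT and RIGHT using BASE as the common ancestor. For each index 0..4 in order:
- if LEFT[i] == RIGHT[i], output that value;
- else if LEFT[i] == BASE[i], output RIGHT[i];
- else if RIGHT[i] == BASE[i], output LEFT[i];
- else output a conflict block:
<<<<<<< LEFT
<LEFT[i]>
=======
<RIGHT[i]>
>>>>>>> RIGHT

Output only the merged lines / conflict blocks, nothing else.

Final LEFT:  [alpha, foxtrot, alpha, charlie, charlie]
Final RIGHT: [golf, foxtrot, echo, charlie, charlie]
i=0: L=alpha, R=golf=BASE -> take LEFT -> alpha
i=1: L=foxtrot R=foxtrot -> agree -> foxtrot
i=2: BASE=bravo L=alpha R=echo all differ -> CONFLICT
i=3: L=charlie R=charlie -> agree -> charlie
i=4: L=charlie R=charlie -> agree -> charlie

Answer: alpha
foxtrot
<<<<<<< LEFT
alpha
=======
echo
>>>>>>> RIGHT
charlie
charlie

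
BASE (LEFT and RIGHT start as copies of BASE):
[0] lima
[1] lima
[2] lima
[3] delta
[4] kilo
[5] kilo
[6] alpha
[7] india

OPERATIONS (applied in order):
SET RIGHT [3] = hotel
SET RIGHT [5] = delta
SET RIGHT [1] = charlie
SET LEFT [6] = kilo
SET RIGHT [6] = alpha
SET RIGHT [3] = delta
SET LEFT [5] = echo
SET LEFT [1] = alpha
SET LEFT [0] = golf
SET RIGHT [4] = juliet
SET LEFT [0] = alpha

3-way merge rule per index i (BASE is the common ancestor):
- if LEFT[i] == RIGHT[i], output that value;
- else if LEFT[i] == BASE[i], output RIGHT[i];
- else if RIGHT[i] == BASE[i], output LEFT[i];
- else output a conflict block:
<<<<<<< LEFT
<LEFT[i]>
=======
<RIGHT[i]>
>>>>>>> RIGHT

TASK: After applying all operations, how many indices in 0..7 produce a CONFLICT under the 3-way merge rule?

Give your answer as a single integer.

Answer: 2

Derivation:
Final LEFT:  [alpha, alpha, lima, delta, kilo, echo, kilo, india]
Final RIGHT: [lima, charlie, lima, delta, juliet, delta, alpha, india]
i=0: L=alpha, R=lima=BASE -> take LEFT -> alpha
i=1: BASE=lima L=alpha R=charlie all differ -> CONFLICT
i=2: L=lima R=lima -> agree -> lima
i=3: L=delta R=delta -> agree -> delta
i=4: L=kilo=BASE, R=juliet -> take RIGHT -> juliet
i=5: BASE=kilo L=echo R=delta all differ -> CONFLICT
i=6: L=kilo, R=alpha=BASE -> take LEFT -> kilo
i=7: L=india R=india -> agree -> india
Conflict count: 2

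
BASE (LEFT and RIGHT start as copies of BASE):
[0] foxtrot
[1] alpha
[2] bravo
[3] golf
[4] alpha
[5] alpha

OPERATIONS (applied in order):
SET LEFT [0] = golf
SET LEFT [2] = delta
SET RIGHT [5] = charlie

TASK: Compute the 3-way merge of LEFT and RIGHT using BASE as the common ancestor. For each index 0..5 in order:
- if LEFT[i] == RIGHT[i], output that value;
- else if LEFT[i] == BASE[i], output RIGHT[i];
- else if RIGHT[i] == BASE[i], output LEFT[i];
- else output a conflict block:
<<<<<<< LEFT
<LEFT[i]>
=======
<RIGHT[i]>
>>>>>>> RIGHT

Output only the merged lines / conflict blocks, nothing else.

Answer: golf
alpha
delta
golf
alpha
charlie

Derivation:
Final LEFT:  [golf, alpha, delta, golf, alpha, alpha]
Final RIGHT: [foxtrot, alpha, bravo, golf, alpha, charlie]
i=0: L=golf, R=foxtrot=BASE -> take LEFT -> golf
i=1: L=alpha R=alpha -> agree -> alpha
i=2: L=delta, R=bravo=BASE -> take LEFT -> delta
i=3: L=golf R=golf -> agree -> golf
i=4: L=alpha R=alpha -> agree -> alpha
i=5: L=alpha=BASE, R=charlie -> take RIGHT -> charlie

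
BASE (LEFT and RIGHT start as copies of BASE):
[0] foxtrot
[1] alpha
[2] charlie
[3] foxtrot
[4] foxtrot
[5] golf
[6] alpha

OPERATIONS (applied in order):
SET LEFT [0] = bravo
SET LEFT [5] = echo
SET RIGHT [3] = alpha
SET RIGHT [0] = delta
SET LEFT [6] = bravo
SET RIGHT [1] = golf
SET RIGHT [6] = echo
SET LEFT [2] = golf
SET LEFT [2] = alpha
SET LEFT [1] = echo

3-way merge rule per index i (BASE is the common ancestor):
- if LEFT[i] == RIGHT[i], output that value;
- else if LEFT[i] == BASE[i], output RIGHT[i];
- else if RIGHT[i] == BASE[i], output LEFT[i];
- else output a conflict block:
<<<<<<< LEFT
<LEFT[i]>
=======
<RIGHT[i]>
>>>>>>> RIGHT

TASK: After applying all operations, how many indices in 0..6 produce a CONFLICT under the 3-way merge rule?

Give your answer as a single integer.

Final LEFT:  [bravo, echo, alpha, foxtrot, foxtrot, echo, bravo]
Final RIGHT: [delta, golf, charlie, alpha, foxtrot, golf, echo]
i=0: BASE=foxtrot L=bravo R=delta all differ -> CONFLICT
i=1: BASE=alpha L=echo R=golf all differ -> CONFLICT
i=2: L=alpha, R=charlie=BASE -> take LEFT -> alpha
i=3: L=foxtrot=BASE, R=alpha -> take RIGHT -> alpha
i=4: L=foxtrot R=foxtrot -> agree -> foxtrot
i=5: L=echo, R=golf=BASE -> take LEFT -> echo
i=6: BASE=alpha L=bravo R=echo all differ -> CONFLICT
Conflict count: 3

Answer: 3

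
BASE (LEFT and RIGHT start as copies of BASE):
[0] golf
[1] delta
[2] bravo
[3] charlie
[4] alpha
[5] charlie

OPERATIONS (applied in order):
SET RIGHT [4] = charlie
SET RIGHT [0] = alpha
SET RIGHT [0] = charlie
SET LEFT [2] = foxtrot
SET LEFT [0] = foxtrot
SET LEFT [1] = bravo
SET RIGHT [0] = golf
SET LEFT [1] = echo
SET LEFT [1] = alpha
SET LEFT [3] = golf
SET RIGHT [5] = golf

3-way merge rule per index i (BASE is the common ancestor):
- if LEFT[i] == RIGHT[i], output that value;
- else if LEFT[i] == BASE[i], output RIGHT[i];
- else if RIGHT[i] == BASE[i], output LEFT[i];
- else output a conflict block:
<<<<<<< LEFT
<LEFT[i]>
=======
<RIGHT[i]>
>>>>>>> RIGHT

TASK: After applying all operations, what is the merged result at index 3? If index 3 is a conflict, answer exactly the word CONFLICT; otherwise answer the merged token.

Answer: golf

Derivation:
Final LEFT:  [foxtrot, alpha, foxtrot, golf, alpha, charlie]
Final RIGHT: [golf, delta, bravo, charlie, charlie, golf]
i=0: L=foxtrot, R=golf=BASE -> take LEFT -> foxtrot
i=1: L=alpha, R=delta=BASE -> take LEFT -> alpha
i=2: L=foxtrot, R=bravo=BASE -> take LEFT -> foxtrot
i=3: L=golf, R=charlie=BASE -> take LEFT -> golf
i=4: L=alpha=BASE, R=charlie -> take RIGHT -> charlie
i=5: L=charlie=BASE, R=golf -> take RIGHT -> golf
Index 3 -> golf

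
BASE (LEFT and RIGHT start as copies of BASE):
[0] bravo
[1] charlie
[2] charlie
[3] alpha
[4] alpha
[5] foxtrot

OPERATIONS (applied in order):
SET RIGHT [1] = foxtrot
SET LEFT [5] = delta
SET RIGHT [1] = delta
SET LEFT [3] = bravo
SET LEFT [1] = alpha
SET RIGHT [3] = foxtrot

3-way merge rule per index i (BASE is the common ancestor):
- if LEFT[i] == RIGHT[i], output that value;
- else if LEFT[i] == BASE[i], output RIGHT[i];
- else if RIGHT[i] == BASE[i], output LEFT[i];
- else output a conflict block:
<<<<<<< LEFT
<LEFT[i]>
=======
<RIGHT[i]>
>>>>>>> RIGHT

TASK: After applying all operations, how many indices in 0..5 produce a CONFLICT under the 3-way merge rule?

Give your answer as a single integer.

Final LEFT:  [bravo, alpha, charlie, bravo, alpha, delta]
Final RIGHT: [bravo, delta, charlie, foxtrot, alpha, foxtrot]
i=0: L=bravo R=bravo -> agree -> bravo
i=1: BASE=charlie L=alpha R=delta all differ -> CONFLICT
i=2: L=charlie R=charlie -> agree -> charlie
i=3: BASE=alpha L=bravo R=foxtrot all differ -> CONFLICT
i=4: L=alpha R=alpha -> agree -> alpha
i=5: L=delta, R=foxtrot=BASE -> take LEFT -> delta
Conflict count: 2

Answer: 2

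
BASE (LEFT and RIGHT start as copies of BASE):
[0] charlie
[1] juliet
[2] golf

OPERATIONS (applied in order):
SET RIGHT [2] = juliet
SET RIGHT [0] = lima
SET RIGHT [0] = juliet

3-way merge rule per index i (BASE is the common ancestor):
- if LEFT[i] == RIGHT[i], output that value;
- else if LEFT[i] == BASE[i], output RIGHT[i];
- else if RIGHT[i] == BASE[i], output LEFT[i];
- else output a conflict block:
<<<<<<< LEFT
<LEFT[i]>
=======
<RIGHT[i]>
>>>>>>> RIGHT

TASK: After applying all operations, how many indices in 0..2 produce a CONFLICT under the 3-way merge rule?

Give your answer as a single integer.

Final LEFT:  [charlie, juliet, golf]
Final RIGHT: [juliet, juliet, juliet]
i=0: L=charlie=BASE, R=juliet -> take RIGHT -> juliet
i=1: L=juliet R=juliet -> agree -> juliet
i=2: L=golf=BASE, R=juliet -> take RIGHT -> juliet
Conflict count: 0

Answer: 0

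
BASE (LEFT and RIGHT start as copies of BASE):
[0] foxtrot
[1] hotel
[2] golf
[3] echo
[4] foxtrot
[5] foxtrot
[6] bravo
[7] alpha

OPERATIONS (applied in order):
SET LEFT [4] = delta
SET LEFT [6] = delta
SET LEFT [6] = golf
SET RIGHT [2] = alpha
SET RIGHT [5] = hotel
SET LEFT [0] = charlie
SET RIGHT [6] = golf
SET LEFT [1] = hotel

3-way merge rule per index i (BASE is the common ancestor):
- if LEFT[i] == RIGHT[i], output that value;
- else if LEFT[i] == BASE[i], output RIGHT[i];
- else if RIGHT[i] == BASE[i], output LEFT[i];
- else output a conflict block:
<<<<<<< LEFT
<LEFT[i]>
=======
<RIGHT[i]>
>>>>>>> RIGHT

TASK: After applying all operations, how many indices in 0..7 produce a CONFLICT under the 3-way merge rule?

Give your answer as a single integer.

Answer: 0

Derivation:
Final LEFT:  [charlie, hotel, golf, echo, delta, foxtrot, golf, alpha]
Final RIGHT: [foxtrot, hotel, alpha, echo, foxtrot, hotel, golf, alpha]
i=0: L=charlie, R=foxtrot=BASE -> take LEFT -> charlie
i=1: L=hotel R=hotel -> agree -> hotel
i=2: L=golf=BASE, R=alpha -> take RIGHT -> alpha
i=3: L=echo R=echo -> agree -> echo
i=4: L=delta, R=foxtrot=BASE -> take LEFT -> delta
i=5: L=foxtrot=BASE, R=hotel -> take RIGHT -> hotel
i=6: L=golf R=golf -> agree -> golf
i=7: L=alpha R=alpha -> agree -> alpha
Conflict count: 0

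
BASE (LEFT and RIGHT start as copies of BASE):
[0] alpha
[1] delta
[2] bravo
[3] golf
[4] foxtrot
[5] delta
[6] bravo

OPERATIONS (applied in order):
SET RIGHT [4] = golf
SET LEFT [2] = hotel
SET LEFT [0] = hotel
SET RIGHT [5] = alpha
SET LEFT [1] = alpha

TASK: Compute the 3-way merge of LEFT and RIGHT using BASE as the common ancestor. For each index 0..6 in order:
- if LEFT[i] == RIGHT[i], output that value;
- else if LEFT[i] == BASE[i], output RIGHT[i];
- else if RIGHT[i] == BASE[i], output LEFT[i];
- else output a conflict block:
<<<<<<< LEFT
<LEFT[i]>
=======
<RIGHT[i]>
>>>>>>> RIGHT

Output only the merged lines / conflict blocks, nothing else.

Answer: hotel
alpha
hotel
golf
golf
alpha
bravo

Derivation:
Final LEFT:  [hotel, alpha, hotel, golf, foxtrot, delta, bravo]
Final RIGHT: [alpha, delta, bravo, golf, golf, alpha, bravo]
i=0: L=hotel, R=alpha=BASE -> take LEFT -> hotel
i=1: L=alpha, R=delta=BASE -> take LEFT -> alpha
i=2: L=hotel, R=bravo=BASE -> take LEFT -> hotel
i=3: L=golf R=golf -> agree -> golf
i=4: L=foxtrot=BASE, R=golf -> take RIGHT -> golf
i=5: L=delta=BASE, R=alpha -> take RIGHT -> alpha
i=6: L=bravo R=bravo -> agree -> bravo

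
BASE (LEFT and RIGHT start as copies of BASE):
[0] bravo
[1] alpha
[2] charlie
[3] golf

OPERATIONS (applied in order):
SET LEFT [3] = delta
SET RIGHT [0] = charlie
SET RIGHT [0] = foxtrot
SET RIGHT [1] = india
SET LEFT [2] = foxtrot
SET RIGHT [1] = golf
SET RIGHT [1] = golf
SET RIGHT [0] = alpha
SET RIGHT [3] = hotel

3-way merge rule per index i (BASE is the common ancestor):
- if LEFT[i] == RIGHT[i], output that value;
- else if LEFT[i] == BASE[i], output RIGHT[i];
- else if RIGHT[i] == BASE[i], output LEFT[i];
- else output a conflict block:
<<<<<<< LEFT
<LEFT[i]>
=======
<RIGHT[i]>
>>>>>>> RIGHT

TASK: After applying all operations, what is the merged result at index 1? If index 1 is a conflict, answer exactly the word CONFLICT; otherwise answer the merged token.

Answer: golf

Derivation:
Final LEFT:  [bravo, alpha, foxtrot, delta]
Final RIGHT: [alpha, golf, charlie, hotel]
i=0: L=bravo=BASE, R=alpha -> take RIGHT -> alpha
i=1: L=alpha=BASE, R=golf -> take RIGHT -> golf
i=2: L=foxtrot, R=charlie=BASE -> take LEFT -> foxtrot
i=3: BASE=golf L=delta R=hotel all differ -> CONFLICT
Index 1 -> golf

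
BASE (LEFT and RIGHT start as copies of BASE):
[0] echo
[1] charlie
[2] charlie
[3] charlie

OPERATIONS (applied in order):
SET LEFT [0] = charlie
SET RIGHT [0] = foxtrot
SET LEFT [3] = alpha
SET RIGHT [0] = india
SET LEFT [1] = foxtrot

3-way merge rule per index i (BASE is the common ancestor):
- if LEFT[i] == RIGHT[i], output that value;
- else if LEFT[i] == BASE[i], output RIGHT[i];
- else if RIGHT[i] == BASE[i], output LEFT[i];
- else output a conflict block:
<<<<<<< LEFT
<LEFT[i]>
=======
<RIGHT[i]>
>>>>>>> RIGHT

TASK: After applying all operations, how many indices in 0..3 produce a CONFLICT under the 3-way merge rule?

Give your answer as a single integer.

Answer: 1

Derivation:
Final LEFT:  [charlie, foxtrot, charlie, alpha]
Final RIGHT: [india, charlie, charlie, charlie]
i=0: BASE=echo L=charlie R=india all differ -> CONFLICT
i=1: L=foxtrot, R=charlie=BASE -> take LEFT -> foxtrot
i=2: L=charlie R=charlie -> agree -> charlie
i=3: L=alpha, R=charlie=BASE -> take LEFT -> alpha
Conflict count: 1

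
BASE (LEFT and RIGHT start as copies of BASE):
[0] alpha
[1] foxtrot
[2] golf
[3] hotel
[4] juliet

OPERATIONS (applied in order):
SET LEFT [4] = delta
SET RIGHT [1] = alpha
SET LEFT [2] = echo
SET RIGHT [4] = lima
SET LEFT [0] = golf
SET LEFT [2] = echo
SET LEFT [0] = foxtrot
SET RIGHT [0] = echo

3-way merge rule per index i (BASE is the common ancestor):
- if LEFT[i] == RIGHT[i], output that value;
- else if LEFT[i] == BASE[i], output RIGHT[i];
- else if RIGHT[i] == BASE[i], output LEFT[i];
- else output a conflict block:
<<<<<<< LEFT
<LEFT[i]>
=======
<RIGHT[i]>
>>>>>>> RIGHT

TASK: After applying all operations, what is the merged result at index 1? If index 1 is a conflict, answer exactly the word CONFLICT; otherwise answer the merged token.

Final LEFT:  [foxtrot, foxtrot, echo, hotel, delta]
Final RIGHT: [echo, alpha, golf, hotel, lima]
i=0: BASE=alpha L=foxtrot R=echo all differ -> CONFLICT
i=1: L=foxtrot=BASE, R=alpha -> take RIGHT -> alpha
i=2: L=echo, R=golf=BASE -> take LEFT -> echo
i=3: L=hotel R=hotel -> agree -> hotel
i=4: BASE=juliet L=delta R=lima all differ -> CONFLICT
Index 1 -> alpha

Answer: alpha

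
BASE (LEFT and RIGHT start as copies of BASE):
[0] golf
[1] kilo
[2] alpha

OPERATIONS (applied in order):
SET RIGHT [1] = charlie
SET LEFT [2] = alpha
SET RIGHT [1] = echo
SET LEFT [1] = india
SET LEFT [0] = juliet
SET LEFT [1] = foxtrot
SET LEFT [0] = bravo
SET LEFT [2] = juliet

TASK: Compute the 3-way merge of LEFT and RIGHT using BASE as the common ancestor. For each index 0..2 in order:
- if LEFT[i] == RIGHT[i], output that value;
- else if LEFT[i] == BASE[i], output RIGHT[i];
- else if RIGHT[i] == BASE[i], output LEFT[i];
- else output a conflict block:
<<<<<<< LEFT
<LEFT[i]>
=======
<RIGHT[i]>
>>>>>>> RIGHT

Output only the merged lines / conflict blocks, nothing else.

Answer: bravo
<<<<<<< LEFT
foxtrot
=======
echo
>>>>>>> RIGHT
juliet

Derivation:
Final LEFT:  [bravo, foxtrot, juliet]
Final RIGHT: [golf, echo, alpha]
i=0: L=bravo, R=golf=BASE -> take LEFT -> bravo
i=1: BASE=kilo L=foxtrot R=echo all differ -> CONFLICT
i=2: L=juliet, R=alpha=BASE -> take LEFT -> juliet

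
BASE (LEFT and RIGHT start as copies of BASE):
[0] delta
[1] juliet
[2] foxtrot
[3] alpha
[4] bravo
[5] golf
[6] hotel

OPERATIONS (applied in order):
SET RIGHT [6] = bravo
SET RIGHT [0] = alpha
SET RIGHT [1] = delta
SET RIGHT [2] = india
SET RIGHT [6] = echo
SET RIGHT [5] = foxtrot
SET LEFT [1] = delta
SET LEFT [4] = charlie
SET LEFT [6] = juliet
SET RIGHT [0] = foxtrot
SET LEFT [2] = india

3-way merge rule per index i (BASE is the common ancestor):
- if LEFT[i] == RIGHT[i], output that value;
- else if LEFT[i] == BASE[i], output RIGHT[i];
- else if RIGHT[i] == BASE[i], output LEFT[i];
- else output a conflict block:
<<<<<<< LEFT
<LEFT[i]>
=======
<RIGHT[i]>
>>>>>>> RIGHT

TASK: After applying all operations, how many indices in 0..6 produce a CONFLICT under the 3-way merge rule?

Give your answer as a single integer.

Final LEFT:  [delta, delta, india, alpha, charlie, golf, juliet]
Final RIGHT: [foxtrot, delta, india, alpha, bravo, foxtrot, echo]
i=0: L=delta=BASE, R=foxtrot -> take RIGHT -> foxtrot
i=1: L=delta R=delta -> agree -> delta
i=2: L=india R=india -> agree -> india
i=3: L=alpha R=alpha -> agree -> alpha
i=4: L=charlie, R=bravo=BASE -> take LEFT -> charlie
i=5: L=golf=BASE, R=foxtrot -> take RIGHT -> foxtrot
i=6: BASE=hotel L=juliet R=echo all differ -> CONFLICT
Conflict count: 1

Answer: 1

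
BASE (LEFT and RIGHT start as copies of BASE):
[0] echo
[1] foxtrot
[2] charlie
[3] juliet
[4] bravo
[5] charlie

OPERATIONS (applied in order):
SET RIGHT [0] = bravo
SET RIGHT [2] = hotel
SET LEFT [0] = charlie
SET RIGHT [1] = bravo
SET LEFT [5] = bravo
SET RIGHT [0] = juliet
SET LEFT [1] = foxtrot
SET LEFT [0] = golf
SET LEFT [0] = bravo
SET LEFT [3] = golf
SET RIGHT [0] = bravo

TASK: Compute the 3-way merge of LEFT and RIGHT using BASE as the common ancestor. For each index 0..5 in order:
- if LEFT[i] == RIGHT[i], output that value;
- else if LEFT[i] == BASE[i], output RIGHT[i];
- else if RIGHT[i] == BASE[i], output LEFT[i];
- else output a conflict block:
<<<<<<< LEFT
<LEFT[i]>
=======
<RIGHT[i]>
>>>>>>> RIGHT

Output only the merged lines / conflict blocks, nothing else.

Answer: bravo
bravo
hotel
golf
bravo
bravo

Derivation:
Final LEFT:  [bravo, foxtrot, charlie, golf, bravo, bravo]
Final RIGHT: [bravo, bravo, hotel, juliet, bravo, charlie]
i=0: L=bravo R=bravo -> agree -> bravo
i=1: L=foxtrot=BASE, R=bravo -> take RIGHT -> bravo
i=2: L=charlie=BASE, R=hotel -> take RIGHT -> hotel
i=3: L=golf, R=juliet=BASE -> take LEFT -> golf
i=4: L=bravo R=bravo -> agree -> bravo
i=5: L=bravo, R=charlie=BASE -> take LEFT -> bravo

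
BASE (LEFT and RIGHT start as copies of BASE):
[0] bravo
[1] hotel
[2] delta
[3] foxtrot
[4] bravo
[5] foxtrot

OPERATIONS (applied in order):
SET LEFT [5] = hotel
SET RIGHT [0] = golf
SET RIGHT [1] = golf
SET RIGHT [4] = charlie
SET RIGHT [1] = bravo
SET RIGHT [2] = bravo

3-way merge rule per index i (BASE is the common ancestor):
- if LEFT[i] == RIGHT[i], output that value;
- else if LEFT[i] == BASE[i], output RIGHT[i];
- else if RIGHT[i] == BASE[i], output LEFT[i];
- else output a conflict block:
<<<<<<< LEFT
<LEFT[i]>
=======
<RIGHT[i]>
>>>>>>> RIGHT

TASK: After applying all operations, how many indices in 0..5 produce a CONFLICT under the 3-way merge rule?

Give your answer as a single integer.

Final LEFT:  [bravo, hotel, delta, foxtrot, bravo, hotel]
Final RIGHT: [golf, bravo, bravo, foxtrot, charlie, foxtrot]
i=0: L=bravo=BASE, R=golf -> take RIGHT -> golf
i=1: L=hotel=BASE, R=bravo -> take RIGHT -> bravo
i=2: L=delta=BASE, R=bravo -> take RIGHT -> bravo
i=3: L=foxtrot R=foxtrot -> agree -> foxtrot
i=4: L=bravo=BASE, R=charlie -> take RIGHT -> charlie
i=5: L=hotel, R=foxtrot=BASE -> take LEFT -> hotel
Conflict count: 0

Answer: 0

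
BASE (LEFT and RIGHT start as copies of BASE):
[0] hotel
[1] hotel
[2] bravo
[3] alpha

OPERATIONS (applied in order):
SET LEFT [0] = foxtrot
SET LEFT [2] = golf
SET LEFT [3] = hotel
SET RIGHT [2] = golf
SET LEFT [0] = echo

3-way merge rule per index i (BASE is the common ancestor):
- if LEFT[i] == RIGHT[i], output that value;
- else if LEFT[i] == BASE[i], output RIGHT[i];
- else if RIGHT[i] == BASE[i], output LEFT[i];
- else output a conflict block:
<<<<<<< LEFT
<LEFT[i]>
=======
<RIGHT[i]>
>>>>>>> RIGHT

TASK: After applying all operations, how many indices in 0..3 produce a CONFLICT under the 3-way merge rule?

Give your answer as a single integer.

Answer: 0

Derivation:
Final LEFT:  [echo, hotel, golf, hotel]
Final RIGHT: [hotel, hotel, golf, alpha]
i=0: L=echo, R=hotel=BASE -> take LEFT -> echo
i=1: L=hotel R=hotel -> agree -> hotel
i=2: L=golf R=golf -> agree -> golf
i=3: L=hotel, R=alpha=BASE -> take LEFT -> hotel
Conflict count: 0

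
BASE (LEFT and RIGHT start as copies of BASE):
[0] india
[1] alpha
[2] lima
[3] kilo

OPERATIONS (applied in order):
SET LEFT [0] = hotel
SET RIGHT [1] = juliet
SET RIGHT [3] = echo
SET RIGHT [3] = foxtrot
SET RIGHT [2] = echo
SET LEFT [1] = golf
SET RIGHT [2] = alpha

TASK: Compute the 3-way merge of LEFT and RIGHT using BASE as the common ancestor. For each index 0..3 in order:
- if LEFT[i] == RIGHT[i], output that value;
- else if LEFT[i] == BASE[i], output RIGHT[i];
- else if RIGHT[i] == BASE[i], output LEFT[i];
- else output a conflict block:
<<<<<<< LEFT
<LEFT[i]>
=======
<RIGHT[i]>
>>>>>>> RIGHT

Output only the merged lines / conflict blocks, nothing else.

Final LEFT:  [hotel, golf, lima, kilo]
Final RIGHT: [india, juliet, alpha, foxtrot]
i=0: L=hotel, R=india=BASE -> take LEFT -> hotel
i=1: BASE=alpha L=golf R=juliet all differ -> CONFLICT
i=2: L=lima=BASE, R=alpha -> take RIGHT -> alpha
i=3: L=kilo=BASE, R=foxtrot -> take RIGHT -> foxtrot

Answer: hotel
<<<<<<< LEFT
golf
=======
juliet
>>>>>>> RIGHT
alpha
foxtrot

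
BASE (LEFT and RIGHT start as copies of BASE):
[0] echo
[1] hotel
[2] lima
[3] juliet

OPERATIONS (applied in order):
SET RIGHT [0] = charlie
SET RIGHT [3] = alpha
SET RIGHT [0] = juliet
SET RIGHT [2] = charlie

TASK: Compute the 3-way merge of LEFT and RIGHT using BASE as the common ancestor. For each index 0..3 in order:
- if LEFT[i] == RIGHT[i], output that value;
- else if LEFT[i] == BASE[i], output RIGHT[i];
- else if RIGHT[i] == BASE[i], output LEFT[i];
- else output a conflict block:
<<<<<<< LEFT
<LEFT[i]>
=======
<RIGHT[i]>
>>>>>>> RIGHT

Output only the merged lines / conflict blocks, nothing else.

Final LEFT:  [echo, hotel, lima, juliet]
Final RIGHT: [juliet, hotel, charlie, alpha]
i=0: L=echo=BASE, R=juliet -> take RIGHT -> juliet
i=1: L=hotel R=hotel -> agree -> hotel
i=2: L=lima=BASE, R=charlie -> take RIGHT -> charlie
i=3: L=juliet=BASE, R=alpha -> take RIGHT -> alpha

Answer: juliet
hotel
charlie
alpha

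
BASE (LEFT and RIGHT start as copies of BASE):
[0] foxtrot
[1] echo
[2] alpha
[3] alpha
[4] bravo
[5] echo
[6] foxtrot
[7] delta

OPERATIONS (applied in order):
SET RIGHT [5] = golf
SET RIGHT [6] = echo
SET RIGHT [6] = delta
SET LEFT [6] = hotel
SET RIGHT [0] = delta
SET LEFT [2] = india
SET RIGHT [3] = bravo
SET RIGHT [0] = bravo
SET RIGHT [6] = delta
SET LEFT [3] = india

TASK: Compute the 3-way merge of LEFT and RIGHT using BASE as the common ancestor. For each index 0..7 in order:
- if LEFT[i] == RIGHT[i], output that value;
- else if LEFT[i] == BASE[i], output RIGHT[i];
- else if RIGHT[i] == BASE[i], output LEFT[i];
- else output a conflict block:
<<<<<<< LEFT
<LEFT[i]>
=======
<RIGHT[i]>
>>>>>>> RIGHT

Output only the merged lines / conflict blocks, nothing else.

Answer: bravo
echo
india
<<<<<<< LEFT
india
=======
bravo
>>>>>>> RIGHT
bravo
golf
<<<<<<< LEFT
hotel
=======
delta
>>>>>>> RIGHT
delta

Derivation:
Final LEFT:  [foxtrot, echo, india, india, bravo, echo, hotel, delta]
Final RIGHT: [bravo, echo, alpha, bravo, bravo, golf, delta, delta]
i=0: L=foxtrot=BASE, R=bravo -> take RIGHT -> bravo
i=1: L=echo R=echo -> agree -> echo
i=2: L=india, R=alpha=BASE -> take LEFT -> india
i=3: BASE=alpha L=india R=bravo all differ -> CONFLICT
i=4: L=bravo R=bravo -> agree -> bravo
i=5: L=echo=BASE, R=golf -> take RIGHT -> golf
i=6: BASE=foxtrot L=hotel R=delta all differ -> CONFLICT
i=7: L=delta R=delta -> agree -> delta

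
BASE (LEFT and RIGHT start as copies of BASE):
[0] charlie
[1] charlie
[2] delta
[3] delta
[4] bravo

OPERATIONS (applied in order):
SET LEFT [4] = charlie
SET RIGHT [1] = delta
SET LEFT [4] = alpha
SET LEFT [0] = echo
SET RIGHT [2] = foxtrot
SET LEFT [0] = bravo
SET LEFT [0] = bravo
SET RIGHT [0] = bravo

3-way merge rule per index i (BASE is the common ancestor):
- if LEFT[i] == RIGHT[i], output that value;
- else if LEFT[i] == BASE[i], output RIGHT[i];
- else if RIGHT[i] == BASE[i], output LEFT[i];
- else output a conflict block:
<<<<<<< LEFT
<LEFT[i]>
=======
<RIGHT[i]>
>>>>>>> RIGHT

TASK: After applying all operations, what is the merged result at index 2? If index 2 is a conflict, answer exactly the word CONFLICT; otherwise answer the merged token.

Answer: foxtrot

Derivation:
Final LEFT:  [bravo, charlie, delta, delta, alpha]
Final RIGHT: [bravo, delta, foxtrot, delta, bravo]
i=0: L=bravo R=bravo -> agree -> bravo
i=1: L=charlie=BASE, R=delta -> take RIGHT -> delta
i=2: L=delta=BASE, R=foxtrot -> take RIGHT -> foxtrot
i=3: L=delta R=delta -> agree -> delta
i=4: L=alpha, R=bravo=BASE -> take LEFT -> alpha
Index 2 -> foxtrot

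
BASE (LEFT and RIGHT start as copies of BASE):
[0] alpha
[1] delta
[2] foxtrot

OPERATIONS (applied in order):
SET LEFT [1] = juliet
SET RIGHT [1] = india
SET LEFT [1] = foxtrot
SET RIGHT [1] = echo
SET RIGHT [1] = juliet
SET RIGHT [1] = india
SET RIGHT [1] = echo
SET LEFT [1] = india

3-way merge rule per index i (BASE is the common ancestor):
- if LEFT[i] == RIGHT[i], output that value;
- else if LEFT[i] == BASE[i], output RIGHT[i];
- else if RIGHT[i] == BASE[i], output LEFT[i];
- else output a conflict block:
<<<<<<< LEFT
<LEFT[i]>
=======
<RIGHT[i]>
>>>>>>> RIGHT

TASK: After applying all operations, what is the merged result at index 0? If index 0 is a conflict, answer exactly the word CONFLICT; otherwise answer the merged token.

Answer: alpha

Derivation:
Final LEFT:  [alpha, india, foxtrot]
Final RIGHT: [alpha, echo, foxtrot]
i=0: L=alpha R=alpha -> agree -> alpha
i=1: BASE=delta L=india R=echo all differ -> CONFLICT
i=2: L=foxtrot R=foxtrot -> agree -> foxtrot
Index 0 -> alpha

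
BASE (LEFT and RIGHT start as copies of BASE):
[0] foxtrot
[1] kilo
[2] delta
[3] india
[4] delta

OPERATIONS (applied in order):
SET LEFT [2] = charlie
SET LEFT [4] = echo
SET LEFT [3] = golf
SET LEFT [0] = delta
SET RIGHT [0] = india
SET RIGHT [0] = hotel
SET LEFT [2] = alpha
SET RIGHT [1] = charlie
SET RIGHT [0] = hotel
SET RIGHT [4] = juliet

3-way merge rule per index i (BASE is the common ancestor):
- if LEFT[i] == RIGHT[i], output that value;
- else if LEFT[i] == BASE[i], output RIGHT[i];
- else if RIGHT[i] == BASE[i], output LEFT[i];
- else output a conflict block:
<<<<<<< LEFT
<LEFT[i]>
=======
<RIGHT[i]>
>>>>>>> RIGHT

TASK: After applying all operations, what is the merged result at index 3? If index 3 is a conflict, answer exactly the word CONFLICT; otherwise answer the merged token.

Final LEFT:  [delta, kilo, alpha, golf, echo]
Final RIGHT: [hotel, charlie, delta, india, juliet]
i=0: BASE=foxtrot L=delta R=hotel all differ -> CONFLICT
i=1: L=kilo=BASE, R=charlie -> take RIGHT -> charlie
i=2: L=alpha, R=delta=BASE -> take LEFT -> alpha
i=3: L=golf, R=india=BASE -> take LEFT -> golf
i=4: BASE=delta L=echo R=juliet all differ -> CONFLICT
Index 3 -> golf

Answer: golf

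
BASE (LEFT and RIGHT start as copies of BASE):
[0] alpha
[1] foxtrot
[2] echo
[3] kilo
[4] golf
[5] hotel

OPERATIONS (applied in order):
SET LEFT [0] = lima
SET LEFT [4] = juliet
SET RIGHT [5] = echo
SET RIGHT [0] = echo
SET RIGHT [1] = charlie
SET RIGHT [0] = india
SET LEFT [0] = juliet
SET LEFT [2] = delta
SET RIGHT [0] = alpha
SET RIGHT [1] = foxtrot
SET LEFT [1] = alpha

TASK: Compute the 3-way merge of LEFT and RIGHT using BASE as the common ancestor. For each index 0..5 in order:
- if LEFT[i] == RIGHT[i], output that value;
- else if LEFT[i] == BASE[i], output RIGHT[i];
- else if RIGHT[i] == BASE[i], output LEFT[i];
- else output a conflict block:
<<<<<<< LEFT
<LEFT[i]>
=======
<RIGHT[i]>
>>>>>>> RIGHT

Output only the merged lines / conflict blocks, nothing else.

Final LEFT:  [juliet, alpha, delta, kilo, juliet, hotel]
Final RIGHT: [alpha, foxtrot, echo, kilo, golf, echo]
i=0: L=juliet, R=alpha=BASE -> take LEFT -> juliet
i=1: L=alpha, R=foxtrot=BASE -> take LEFT -> alpha
i=2: L=delta, R=echo=BASE -> take LEFT -> delta
i=3: L=kilo R=kilo -> agree -> kilo
i=4: L=juliet, R=golf=BASE -> take LEFT -> juliet
i=5: L=hotel=BASE, R=echo -> take RIGHT -> echo

Answer: juliet
alpha
delta
kilo
juliet
echo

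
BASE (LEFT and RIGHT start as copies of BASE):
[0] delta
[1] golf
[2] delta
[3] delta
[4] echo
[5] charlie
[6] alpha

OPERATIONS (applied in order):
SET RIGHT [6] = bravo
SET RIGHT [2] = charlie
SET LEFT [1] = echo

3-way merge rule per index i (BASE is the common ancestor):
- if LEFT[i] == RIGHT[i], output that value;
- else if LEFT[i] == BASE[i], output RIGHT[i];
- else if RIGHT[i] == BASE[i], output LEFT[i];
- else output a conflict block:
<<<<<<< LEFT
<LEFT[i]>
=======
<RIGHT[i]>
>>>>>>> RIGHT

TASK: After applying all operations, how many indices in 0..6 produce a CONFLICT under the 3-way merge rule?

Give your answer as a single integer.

Final LEFT:  [delta, echo, delta, delta, echo, charlie, alpha]
Final RIGHT: [delta, golf, charlie, delta, echo, charlie, bravo]
i=0: L=delta R=delta -> agree -> delta
i=1: L=echo, R=golf=BASE -> take LEFT -> echo
i=2: L=delta=BASE, R=charlie -> take RIGHT -> charlie
i=3: L=delta R=delta -> agree -> delta
i=4: L=echo R=echo -> agree -> echo
i=5: L=charlie R=charlie -> agree -> charlie
i=6: L=alpha=BASE, R=bravo -> take RIGHT -> bravo
Conflict count: 0

Answer: 0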